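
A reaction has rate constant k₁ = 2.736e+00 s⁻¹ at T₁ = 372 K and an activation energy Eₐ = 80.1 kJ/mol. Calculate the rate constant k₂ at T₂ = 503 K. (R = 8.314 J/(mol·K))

2.325e+03 s⁻¹

Step 1: Use the two-temperature Arrhenius form: ln(k₂/k₁) = -Eₐ/R × (1/T₂ - 1/T₁)
Step 2: Convert Eₐ to J/mol: 80.1 kJ/mol = 80100 J/mol
Step 3: 1/T₂ - 1/T₁ = 1/503 - 1/372 = -7.001005e-04 K⁻¹
Step 4: ln(k₂/k₁) = -80100/8.314 × -7.001005e-04 = 6.74501
Step 5: k₂ = k₁ × exp(6.74501) = 2.736e+00 × 8.49808e+02 = 2.325e+03 s⁻¹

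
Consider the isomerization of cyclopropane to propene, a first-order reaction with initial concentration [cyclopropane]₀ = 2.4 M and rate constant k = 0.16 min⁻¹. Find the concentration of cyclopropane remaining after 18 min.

0.1347 M

Step 1: For a first-order reaction: [cyclopropane] = [cyclopropane]₀ × e^(-kt)
Step 2: [cyclopropane] = 2.4 × e^(-0.16 × 18)
Step 3: [cyclopropane] = 2.4 × e^(-2.88)
Step 4: [cyclopropane] = 2.4 × 0.0561348 = 0.1347 M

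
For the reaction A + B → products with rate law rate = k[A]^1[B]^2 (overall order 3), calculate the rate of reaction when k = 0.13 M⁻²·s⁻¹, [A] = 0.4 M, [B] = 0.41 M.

0.008741 M/s

Step 1: The rate law is rate = k[A]^1[B]^2, overall order = 1+2 = 3
Step 2: Substitute values: rate = 0.13 × (0.4)^1 × (0.41)^2
Step 3: rate = 0.13 × 0.4 × 0.1681 = 0.0087412 M/s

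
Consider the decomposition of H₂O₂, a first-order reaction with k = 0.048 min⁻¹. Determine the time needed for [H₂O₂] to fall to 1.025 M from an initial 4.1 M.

28.88 min

Step 1: For first-order: t = ln([H₂O₂]₀/[H₂O₂])/k
Step 2: t = ln(4.1/1.025)/0.048
Step 3: t = ln(4)/0.048
Step 4: t = 1.386/0.048 = 28.88 min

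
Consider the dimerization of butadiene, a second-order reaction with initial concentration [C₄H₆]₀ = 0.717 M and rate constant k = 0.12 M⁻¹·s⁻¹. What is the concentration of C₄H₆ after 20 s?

0.2635 M

Step 1: For a second-order reaction: 1/[C₄H₆] = 1/[C₄H₆]₀ + kt
Step 2: 1/[C₄H₆] = 1/0.717 + 0.12 × 20
Step 3: 1/[C₄H₆] = 1.395 + 2.4 = 3.795
Step 4: [C₄H₆] = 1/3.795 = 0.2635 M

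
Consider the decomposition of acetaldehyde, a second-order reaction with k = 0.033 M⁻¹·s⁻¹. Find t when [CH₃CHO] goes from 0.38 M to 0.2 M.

71.77 s

Step 1: For second-order: t = (1/[CH₃CHO] - 1/[CH₃CHO]₀)/k
Step 2: t = (1/0.2 - 1/0.38)/0.033
Step 3: t = (5 - 2.632)/0.033
Step 4: t = 2.368/0.033 = 71.77 s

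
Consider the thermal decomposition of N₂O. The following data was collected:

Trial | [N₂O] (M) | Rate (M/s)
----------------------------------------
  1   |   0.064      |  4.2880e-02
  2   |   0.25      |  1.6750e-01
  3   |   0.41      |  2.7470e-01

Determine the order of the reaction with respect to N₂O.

first order (1)

Step 1: Compare trials to find order n where rate₂/rate₁ = ([N₂O]₂/[N₂O]₁)^n
Step 2: rate₂/rate₁ = 1.6750e-01/4.2880e-02 = 3.906
Step 3: [N₂O]₂/[N₂O]₁ = 0.25/0.064 = 3.906
Step 4: n = ln(3.906)/ln(3.906) = 1.00 ≈ 1
Step 5: The reaction is first order in N₂O.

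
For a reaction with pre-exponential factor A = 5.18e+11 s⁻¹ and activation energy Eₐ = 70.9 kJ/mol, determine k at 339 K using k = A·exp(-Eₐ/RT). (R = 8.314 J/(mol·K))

6.16e+00 s⁻¹

Step 1: Use the Arrhenius equation: k = A × exp(-Eₐ/RT)
Step 2: Convert Eₐ to J/mol: 70.9 kJ/mol = 70900 J/mol
Step 3: Calculate the exponent: -Eₐ/(RT) = -70900/(8.314 × 339) = -25.15571
Step 4: k = 5.18e+11 × exp(-25.15571)
Step 5: k = 5.18e+11 × 1.18854e-11 = 6.1566e+00 s⁻¹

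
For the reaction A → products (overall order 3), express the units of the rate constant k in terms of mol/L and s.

(mol/L)⁻²·s⁻¹

Step 1: For overall order n, rate = k × (concentration)^n.
Step 2: Rate has units mol/L·s⁻¹; concentration term has units (mol/L)^3.
Step 3: k = rate / (concentration)^n, so units of k = (mol/L)^(1-3)·s⁻¹ = (mol/L)⁻²·s⁻¹.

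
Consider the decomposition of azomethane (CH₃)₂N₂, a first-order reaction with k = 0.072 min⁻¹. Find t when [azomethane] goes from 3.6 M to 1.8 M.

9.627 min

Step 1: For first-order: t = ln([azomethane]₀/[azomethane])/k
Step 2: t = ln(3.6/1.8)/0.072
Step 3: t = ln(2)/0.072
Step 4: t = 0.6931/0.072 = 9.627 min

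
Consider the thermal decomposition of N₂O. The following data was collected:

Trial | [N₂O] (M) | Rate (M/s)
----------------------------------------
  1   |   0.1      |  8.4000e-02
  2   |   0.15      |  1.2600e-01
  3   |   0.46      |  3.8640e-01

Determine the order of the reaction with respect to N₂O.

first order (1)

Step 1: Compare trials to find order n where rate₂/rate₁ = ([N₂O]₂/[N₂O]₁)^n
Step 2: rate₂/rate₁ = 1.2600e-01/8.4000e-02 = 1.5
Step 3: [N₂O]₂/[N₂O]₁ = 0.15/0.1 = 1.5
Step 4: n = ln(1.5)/ln(1.5) = 1.00 ≈ 1
Step 5: The reaction is first order in N₂O.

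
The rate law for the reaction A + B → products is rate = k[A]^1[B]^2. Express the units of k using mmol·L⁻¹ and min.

(mmol·L⁻¹)⁻²·min⁻¹

Step 1: Overall order = 1 + 2 = 3.
Step 2: rate has units mmol·L⁻¹·min⁻¹; [A]^1[B]^2 has units (mmol·L⁻¹)^3.
Step 3: k = rate/([A]^1[B]^2), so units of k = (mmol·L⁻¹)^(1-3)·min⁻¹ = (mmol·L⁻¹)⁻²·min⁻¹.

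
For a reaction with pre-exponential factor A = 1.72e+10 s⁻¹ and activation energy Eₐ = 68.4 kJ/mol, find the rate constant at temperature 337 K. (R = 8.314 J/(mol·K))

4.30e-01 s⁻¹

Step 1: Use the Arrhenius equation: k = A × exp(-Eₐ/RT)
Step 2: Convert Eₐ to J/mol: 68.4 kJ/mol = 68400 J/mol
Step 3: Calculate the exponent: -Eₐ/(RT) = -68400/(8.314 × 337) = -24.41272
Step 4: k = 1.72e+10 × exp(-24.41272)
Step 5: k = 1.72e+10 × 2.49856e-11 = 4.2975e-01 s⁻¹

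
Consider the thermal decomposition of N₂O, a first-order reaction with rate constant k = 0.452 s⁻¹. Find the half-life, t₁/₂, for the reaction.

1.534 s

Step 1: For a first-order reaction, t₁/₂ = ln(2)/k
Step 2: t₁/₂ = ln(2)/0.452
Step 3: t₁/₂ = 0.6931/0.452 = 1.534 s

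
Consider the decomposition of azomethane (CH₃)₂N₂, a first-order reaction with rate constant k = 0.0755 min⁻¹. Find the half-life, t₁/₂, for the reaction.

9.181 min

Step 1: For a first-order reaction, t₁/₂ = ln(2)/k
Step 2: t₁/₂ = ln(2)/0.0755
Step 3: t₁/₂ = 0.6931/0.0755 = 9.181 min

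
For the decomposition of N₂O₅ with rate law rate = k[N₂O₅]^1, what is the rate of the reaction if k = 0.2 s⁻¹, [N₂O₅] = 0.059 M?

0.0118 M/s

Step 1: Identify the rate law: rate = k[N₂O₅]^1
Step 2: Substitute values: rate = 0.2 × (0.059)^1
Step 3: Calculate: rate = 0.2 × 0.059 = 0.0118 M/s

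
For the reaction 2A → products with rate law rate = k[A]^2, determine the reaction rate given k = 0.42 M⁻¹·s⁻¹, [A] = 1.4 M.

0.8232 M/s

Step 1: Identify the rate law: rate = k[A]^2
Step 2: Substitute values: rate = 0.42 × (1.4)^2
Step 3: Calculate: rate = 0.42 × 1.96 = 0.8232 M/s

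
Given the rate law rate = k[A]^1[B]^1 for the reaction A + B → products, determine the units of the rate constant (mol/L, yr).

(mol/L)⁻¹·yr⁻¹

Step 1: Overall order = 1 + 1 = 2.
Step 2: rate has units mol/L·yr⁻¹; [A]^1[B]^1 has units (mol/L)^2.
Step 3: k = rate/([A]^1[B]^1), so units of k = (mol/L)^(1-2)·yr⁻¹ = (mol/L)⁻¹·yr⁻¹.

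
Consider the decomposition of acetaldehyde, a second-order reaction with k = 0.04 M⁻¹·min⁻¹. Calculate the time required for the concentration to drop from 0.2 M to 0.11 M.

102.3 min

Step 1: For second-order: t = (1/[CH₃CHO] - 1/[CH₃CHO]₀)/k
Step 2: t = (1/0.11 - 1/0.2)/0.04
Step 3: t = (9.091 - 5)/0.04
Step 4: t = 4.091/0.04 = 102.3 min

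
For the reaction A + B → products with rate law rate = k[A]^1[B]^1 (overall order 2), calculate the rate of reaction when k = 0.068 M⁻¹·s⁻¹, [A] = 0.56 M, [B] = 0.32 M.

0.01219 M/s

Step 1: The rate law is rate = k[A]^1[B]^1, overall order = 1+1 = 2
Step 2: Substitute values: rate = 0.068 × (0.56)^1 × (0.32)^1
Step 3: rate = 0.068 × 0.56 × 0.32 = 0.0121856 M/s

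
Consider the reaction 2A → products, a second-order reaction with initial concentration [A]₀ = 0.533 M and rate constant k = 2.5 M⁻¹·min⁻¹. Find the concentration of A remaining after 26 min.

0.01495 M

Step 1: For a second-order reaction: 1/[A] = 1/[A]₀ + kt
Step 2: 1/[A] = 1/0.533 + 2.5 × 26
Step 3: 1/[A] = 1.876 + 65 = 66.88
Step 4: [A] = 1/66.88 = 0.01495 M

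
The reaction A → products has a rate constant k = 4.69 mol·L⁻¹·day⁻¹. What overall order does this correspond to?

zeroth order (0)

Step 1: The units of k for an nth-order reaction are (concentration)^(1-n)·(time)⁻¹.
Step 2: Here k has units mol·L⁻¹·day⁻¹, so the concentration exponent is 1.
Step 3: 1 - n = 1 ⇒ n = 0. The reaction is zeroth order.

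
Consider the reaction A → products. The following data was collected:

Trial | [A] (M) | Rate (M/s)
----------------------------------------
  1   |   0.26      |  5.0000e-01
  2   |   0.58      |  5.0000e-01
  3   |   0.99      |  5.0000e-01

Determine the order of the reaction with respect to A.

zeroth order (0)

Step 1: Compare trials - when concentration changes, rate stays constant.
Step 2: rate₂/rate₁ = 5.0000e-01/5.0000e-01 = 1
Step 3: [A]₂/[A]₁ = 0.58/0.26 = 2.231
Step 4: Since rate ratio ≈ (conc ratio)^0, the reaction is zeroth order.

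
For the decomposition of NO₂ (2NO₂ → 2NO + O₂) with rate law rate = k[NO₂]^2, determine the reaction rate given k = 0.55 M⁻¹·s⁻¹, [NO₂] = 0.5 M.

0.1375 M/s

Step 1: Identify the rate law: rate = k[NO₂]^2
Step 2: Substitute values: rate = 0.55 × (0.5)^2
Step 3: Calculate: rate = 0.55 × 0.25 = 0.1375 M/s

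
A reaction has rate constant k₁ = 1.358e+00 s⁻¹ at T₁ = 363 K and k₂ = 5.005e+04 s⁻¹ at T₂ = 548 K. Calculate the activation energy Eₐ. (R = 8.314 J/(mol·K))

94.0 kJ/mol

Step 1: Use the two-temperature Arrhenius form: ln(k₂/k₁) = -Eₐ/R × (1/T₂ - 1/T₁)
Step 2: ln(k₂/k₁) = ln(5.005e+04/1.358e+00) = ln(36855.7) = 10.5148
Step 3: 1/T₂ - 1/T₁ = 1/548 - 1/363 = -9.300034e-04 K⁻¹
Step 4: Eₐ = -R × ln(k₂/k₁) / (1/T₂ - 1/T₁) = -8.314 × 10.5148 / -9.300034e-04
Step 5: Eₐ = 9.3999e+04 J/mol = 94.0 kJ/mol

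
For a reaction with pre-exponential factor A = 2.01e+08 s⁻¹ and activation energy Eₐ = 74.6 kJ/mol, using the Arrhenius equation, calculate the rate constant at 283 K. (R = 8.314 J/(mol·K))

3.42e-06 s⁻¹

Step 1: Use the Arrhenius equation: k = A × exp(-Eₐ/RT)
Step 2: Convert Eₐ to J/mol: 74.6 kJ/mol = 74600 J/mol
Step 3: Calculate the exponent: -Eₐ/(RT) = -74600/(8.314 × 283) = -31.70607
Step 4: k = 2.01e+08 × exp(-31.70607)
Step 5: k = 2.01e+08 × 1.69914e-14 = 3.4153e-06 s⁻¹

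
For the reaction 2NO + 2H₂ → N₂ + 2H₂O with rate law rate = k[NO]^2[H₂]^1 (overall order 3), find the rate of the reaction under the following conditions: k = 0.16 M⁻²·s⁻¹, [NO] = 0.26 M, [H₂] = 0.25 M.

0.002704 M/s

Step 1: The rate law is rate = k[NO]^2[H₂]^1, overall order = 2+1 = 3
Step 2: Substitute values: rate = 0.16 × (0.26)^2 × (0.25)^1
Step 3: rate = 0.16 × 0.0676 × 0.25 = 0.002704 M/s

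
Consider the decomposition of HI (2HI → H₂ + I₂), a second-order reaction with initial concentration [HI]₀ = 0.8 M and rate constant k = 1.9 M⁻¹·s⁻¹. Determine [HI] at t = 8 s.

0.06079 M

Step 1: For a second-order reaction: 1/[HI] = 1/[HI]₀ + kt
Step 2: 1/[HI] = 1/0.8 + 1.9 × 8
Step 3: 1/[HI] = 1.25 + 15.2 = 16.45
Step 4: [HI] = 1/16.45 = 0.06079 M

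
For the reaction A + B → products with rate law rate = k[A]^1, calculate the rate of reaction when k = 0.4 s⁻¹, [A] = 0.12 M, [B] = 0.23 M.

0.048 M/s

Step 1: The rate law is rate = k[A]^1
Step 2: Note that the rate does not depend on [B] (zero order in B).
Step 3: rate = 0.4 × (0.12)^1 = 0.048 M/s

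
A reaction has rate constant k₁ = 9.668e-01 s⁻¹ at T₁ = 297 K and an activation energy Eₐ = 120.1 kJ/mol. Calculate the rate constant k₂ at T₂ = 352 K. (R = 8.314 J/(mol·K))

1.931e+03 s⁻¹

Step 1: Use the two-temperature Arrhenius form: ln(k₂/k₁) = -Eₐ/R × (1/T₂ - 1/T₁)
Step 2: Convert Eₐ to J/mol: 120.1 kJ/mol = 120100 J/mol
Step 3: 1/T₂ - 1/T₁ = 1/352 - 1/297 = -5.260943e-04 K⁻¹
Step 4: ln(k₂/k₁) = -120100/8.314 × -5.260943e-04 = 7.59970
Step 5: k₂ = k₁ × exp(7.59970) = 9.668e-01 × 1.99760e+03 = 1.931e+03 s⁻¹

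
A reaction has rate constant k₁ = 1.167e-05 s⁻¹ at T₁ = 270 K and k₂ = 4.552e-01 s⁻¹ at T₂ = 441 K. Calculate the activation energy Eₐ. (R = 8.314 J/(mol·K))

61.2 kJ/mol

Step 1: Use the two-temperature Arrhenius form: ln(k₂/k₁) = -Eₐ/R × (1/T₂ - 1/T₁)
Step 2: ln(k₂/k₁) = ln(4.552e-01/1.167e-05) = ln(39006) = 10.5715
Step 3: 1/T₂ - 1/T₁ = 1/441 - 1/270 = -1.436130e-03 K⁻¹
Step 4: Eₐ = -R × ln(k₂/k₁) / (1/T₂ - 1/T₁) = -8.314 × 10.5715 / -1.436130e-03
Step 5: Eₐ = 6.1200e+04 J/mol = 61.2 kJ/mol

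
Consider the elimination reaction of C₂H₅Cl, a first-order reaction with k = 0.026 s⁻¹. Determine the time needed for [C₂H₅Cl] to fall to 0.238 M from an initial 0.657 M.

39.05 s

Step 1: For first-order: t = ln([C₂H₅Cl]₀/[C₂H₅Cl])/k
Step 2: t = ln(0.657/0.238)/0.026
Step 3: t = ln(2.761)/0.026
Step 4: t = 1.015/0.026 = 39.05 s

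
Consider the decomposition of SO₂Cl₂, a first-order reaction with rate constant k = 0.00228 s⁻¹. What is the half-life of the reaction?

304 s

Step 1: For a first-order reaction, t₁/₂ = ln(2)/k
Step 2: t₁/₂ = ln(2)/0.00228
Step 3: t₁/₂ = 0.6931/0.00228 = 304 s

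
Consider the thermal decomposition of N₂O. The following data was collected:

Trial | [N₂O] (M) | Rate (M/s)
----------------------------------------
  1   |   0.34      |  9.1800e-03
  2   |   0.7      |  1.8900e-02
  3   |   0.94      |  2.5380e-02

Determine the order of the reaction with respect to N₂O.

first order (1)

Step 1: Compare trials to find order n where rate₂/rate₁ = ([N₂O]₂/[N₂O]₁)^n
Step 2: rate₂/rate₁ = 1.8900e-02/9.1800e-03 = 2.059
Step 3: [N₂O]₂/[N₂O]₁ = 0.7/0.34 = 2.059
Step 4: n = ln(2.059)/ln(2.059) = 1.00 ≈ 1
Step 5: The reaction is first order in N₂O.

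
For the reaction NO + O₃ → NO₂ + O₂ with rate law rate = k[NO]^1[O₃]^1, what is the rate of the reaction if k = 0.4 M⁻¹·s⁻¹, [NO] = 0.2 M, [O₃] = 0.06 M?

0.0048 M/s

Step 1: The rate law is rate = k[NO]^1[O₃]^1
Step 2: Substitute: rate = 0.4 × (0.2)^1 × (0.06)^1
Step 3: rate = 0.4 × 0.2 × 0.06 = 0.0048 M/s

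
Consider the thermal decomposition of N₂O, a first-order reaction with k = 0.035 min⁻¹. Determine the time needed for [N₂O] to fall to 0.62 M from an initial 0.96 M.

12.49 min

Step 1: For first-order: t = ln([N₂O]₀/[N₂O])/k
Step 2: t = ln(0.96/0.62)/0.035
Step 3: t = ln(1.548)/0.035
Step 4: t = 0.4372/0.035 = 12.49 min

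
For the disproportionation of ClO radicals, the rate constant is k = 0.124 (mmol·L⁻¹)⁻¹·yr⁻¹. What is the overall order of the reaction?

second order (2)

Step 1: The units of k for an nth-order reaction are (concentration)^(1-n)·(time)⁻¹.
Step 2: Here k has units (mmol·L⁻¹)⁻¹·yr⁻¹, so the concentration exponent is -1.
Step 3: 1 - n = -1 ⇒ n = 2. The reaction is second order.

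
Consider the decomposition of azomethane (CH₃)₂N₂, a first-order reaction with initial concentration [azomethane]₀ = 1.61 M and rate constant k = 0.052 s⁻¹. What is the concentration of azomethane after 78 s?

0.02788 M

Step 1: For a first-order reaction: [azomethane] = [azomethane]₀ × e^(-kt)
Step 2: [azomethane] = 1.61 × e^(-0.052 × 78)
Step 3: [azomethane] = 1.61 × e^(-4.056)
Step 4: [azomethane] = 1.61 × 0.0173182 = 0.02788 M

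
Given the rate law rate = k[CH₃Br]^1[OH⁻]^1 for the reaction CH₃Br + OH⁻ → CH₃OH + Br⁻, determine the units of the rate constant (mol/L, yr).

(mol/L)⁻¹·yr⁻¹

Step 1: Overall order = 1 + 1 = 2.
Step 2: rate has units mol/L·yr⁻¹; [CH₃Br]^1[OH⁻]^1 has units (mol/L)^2.
Step 3: k = rate/([CH₃Br]^1[OH⁻]^1), so units of k = (mol/L)^(1-2)·yr⁻¹ = (mol/L)⁻¹·yr⁻¹.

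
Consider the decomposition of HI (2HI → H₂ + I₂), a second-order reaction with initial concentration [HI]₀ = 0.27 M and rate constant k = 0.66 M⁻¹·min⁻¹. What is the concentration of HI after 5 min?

0.1428 M

Step 1: For a second-order reaction: 1/[HI] = 1/[HI]₀ + kt
Step 2: 1/[HI] = 1/0.27 + 0.66 × 5
Step 3: 1/[HI] = 3.704 + 3.3 = 7.004
Step 4: [HI] = 1/7.004 = 0.1428 M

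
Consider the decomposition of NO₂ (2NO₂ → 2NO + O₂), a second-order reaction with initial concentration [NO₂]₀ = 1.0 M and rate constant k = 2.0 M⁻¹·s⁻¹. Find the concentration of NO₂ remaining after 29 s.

0.01695 M

Step 1: For a second-order reaction: 1/[NO₂] = 1/[NO₂]₀ + kt
Step 2: 1/[NO₂] = 1/1.0 + 2.0 × 29
Step 3: 1/[NO₂] = 1 + 58 = 59
Step 4: [NO₂] = 1/59 = 0.01695 M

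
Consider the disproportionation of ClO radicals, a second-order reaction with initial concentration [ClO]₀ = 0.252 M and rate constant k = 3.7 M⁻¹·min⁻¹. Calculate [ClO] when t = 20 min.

0.01283 M

Step 1: For a second-order reaction: 1/[ClO] = 1/[ClO]₀ + kt
Step 2: 1/[ClO] = 1/0.252 + 3.7 × 20
Step 3: 1/[ClO] = 3.968 + 74 = 77.97
Step 4: [ClO] = 1/77.97 = 0.01283 M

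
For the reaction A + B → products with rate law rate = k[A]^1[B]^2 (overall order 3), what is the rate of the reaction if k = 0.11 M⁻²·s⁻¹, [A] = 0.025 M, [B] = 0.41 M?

0.0004623 M/s

Step 1: The rate law is rate = k[A]^1[B]^2, overall order = 1+2 = 3
Step 2: Substitute values: rate = 0.11 × (0.025)^1 × (0.41)^2
Step 3: rate = 0.11 × 0.025 × 0.1681 = 0.000462275 M/s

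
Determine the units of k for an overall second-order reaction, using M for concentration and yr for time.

M⁻¹·yr⁻¹

Step 1: For overall order n, rate = k × (concentration)^n.
Step 2: Rate has units M·yr⁻¹; concentration term has units M^2.
Step 3: k = rate / (concentration)^n, so units of k = M^(1-2)·yr⁻¹ = M⁻¹·yr⁻¹.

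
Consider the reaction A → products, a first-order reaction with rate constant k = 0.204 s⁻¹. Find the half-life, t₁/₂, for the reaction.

3.398 s

Step 1: For a first-order reaction, t₁/₂ = ln(2)/k
Step 2: t₁/₂ = ln(2)/0.204
Step 3: t₁/₂ = 0.6931/0.204 = 3.398 s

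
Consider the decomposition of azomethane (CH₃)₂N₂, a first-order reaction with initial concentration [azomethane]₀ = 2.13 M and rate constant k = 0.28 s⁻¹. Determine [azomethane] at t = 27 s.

0.001109 M

Step 1: For a first-order reaction: [azomethane] = [azomethane]₀ × e^(-kt)
Step 2: [azomethane] = 2.13 × e^(-0.28 × 27)
Step 3: [azomethane] = 2.13 × e^(-7.56)
Step 4: [azomethane] = 2.13 × 0.000520875 = 0.001109 M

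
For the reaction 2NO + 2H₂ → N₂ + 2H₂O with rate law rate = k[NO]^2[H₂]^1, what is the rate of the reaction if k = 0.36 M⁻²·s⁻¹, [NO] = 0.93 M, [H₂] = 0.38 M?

0.1183 M/s

Step 1: The rate law is rate = k[NO]^2[H₂]^1
Step 2: Substitute: rate = 0.36 × (0.93)^2 × (0.38)^1
Step 3: rate = 0.36 × 0.8649 × 0.38 = 0.118318 M/s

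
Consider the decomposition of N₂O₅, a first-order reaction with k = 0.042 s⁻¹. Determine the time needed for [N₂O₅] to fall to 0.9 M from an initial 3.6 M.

33.01 s

Step 1: For first-order: t = ln([N₂O₅]₀/[N₂O₅])/k
Step 2: t = ln(3.6/0.9)/0.042
Step 3: t = ln(4)/0.042
Step 4: t = 1.386/0.042 = 33.01 s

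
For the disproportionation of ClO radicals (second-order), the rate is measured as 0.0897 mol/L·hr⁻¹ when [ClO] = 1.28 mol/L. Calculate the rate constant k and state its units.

0.05475 (mol/L)⁻¹·hr⁻¹

Step 1: rate = k[ClO]^2, so k = rate / [ClO]^2.
Step 2: k = 0.0897 / (1.28)^2 = 0.0897 / 1.638.
Step 3: k = 0.05475 (mol/L)⁻¹·hr⁻¹.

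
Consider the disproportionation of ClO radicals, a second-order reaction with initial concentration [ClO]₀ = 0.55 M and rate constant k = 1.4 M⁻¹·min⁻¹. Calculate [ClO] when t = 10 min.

0.06322 M

Step 1: For a second-order reaction: 1/[ClO] = 1/[ClO]₀ + kt
Step 2: 1/[ClO] = 1/0.55 + 1.4 × 10
Step 3: 1/[ClO] = 1.818 + 14 = 15.82
Step 4: [ClO] = 1/15.82 = 0.06322 M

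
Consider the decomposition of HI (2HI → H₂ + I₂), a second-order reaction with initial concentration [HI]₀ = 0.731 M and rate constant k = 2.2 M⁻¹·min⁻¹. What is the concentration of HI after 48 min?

0.009349 M

Step 1: For a second-order reaction: 1/[HI] = 1/[HI]₀ + kt
Step 2: 1/[HI] = 1/0.731 + 2.2 × 48
Step 3: 1/[HI] = 1.368 + 105.6 = 107
Step 4: [HI] = 1/107 = 0.009349 M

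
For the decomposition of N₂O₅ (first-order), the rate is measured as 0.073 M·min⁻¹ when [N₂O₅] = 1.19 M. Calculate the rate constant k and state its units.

0.06134 min⁻¹

Step 1: rate = k[N₂O₅]^1, so k = rate / [N₂O₅]^1.
Step 2: k = 0.073 / (1.19)^1 = 0.073 / 1.19.
Step 3: k = 0.06134 min⁻¹.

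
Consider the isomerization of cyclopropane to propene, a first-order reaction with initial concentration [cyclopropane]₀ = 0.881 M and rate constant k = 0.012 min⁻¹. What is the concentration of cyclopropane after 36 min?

0.572 M

Step 1: For a first-order reaction: [cyclopropane] = [cyclopropane]₀ × e^(-kt)
Step 2: [cyclopropane] = 0.881 × e^(-0.012 × 36)
Step 3: [cyclopropane] = 0.881 × e^(-0.432)
Step 4: [cyclopropane] = 0.881 × 0.649209 = 0.572 M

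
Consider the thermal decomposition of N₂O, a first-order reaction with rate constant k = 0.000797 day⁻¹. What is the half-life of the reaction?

869.7 day

Step 1: For a first-order reaction, t₁/₂ = ln(2)/k
Step 2: t₁/₂ = ln(2)/0.000797
Step 3: t₁/₂ = 0.6931/0.000797 = 869.7 day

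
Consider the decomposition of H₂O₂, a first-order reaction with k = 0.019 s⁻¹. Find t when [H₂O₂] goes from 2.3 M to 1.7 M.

15.91 s

Step 1: For first-order: t = ln([H₂O₂]₀/[H₂O₂])/k
Step 2: t = ln(2.3/1.7)/0.019
Step 3: t = ln(1.353)/0.019
Step 4: t = 0.3023/0.019 = 15.91 s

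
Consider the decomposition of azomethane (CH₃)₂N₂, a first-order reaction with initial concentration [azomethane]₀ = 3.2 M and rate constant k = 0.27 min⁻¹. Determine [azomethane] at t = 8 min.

0.369 M

Step 1: For a first-order reaction: [azomethane] = [azomethane]₀ × e^(-kt)
Step 2: [azomethane] = 3.2 × e^(-0.27 × 8)
Step 3: [azomethane] = 3.2 × e^(-2.16)
Step 4: [azomethane] = 3.2 × 0.115325 = 0.369 M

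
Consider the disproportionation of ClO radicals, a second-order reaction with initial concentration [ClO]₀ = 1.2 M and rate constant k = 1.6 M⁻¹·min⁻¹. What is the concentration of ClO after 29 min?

0.02117 M

Step 1: For a second-order reaction: 1/[ClO] = 1/[ClO]₀ + kt
Step 2: 1/[ClO] = 1/1.2 + 1.6 × 29
Step 3: 1/[ClO] = 0.8333 + 46.4 = 47.23
Step 4: [ClO] = 1/47.23 = 0.02117 M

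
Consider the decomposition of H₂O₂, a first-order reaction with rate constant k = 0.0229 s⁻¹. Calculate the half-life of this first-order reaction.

30.27 s

Step 1: For a first-order reaction, t₁/₂ = ln(2)/k
Step 2: t₁/₂ = ln(2)/0.0229
Step 3: t₁/₂ = 0.6931/0.0229 = 30.27 s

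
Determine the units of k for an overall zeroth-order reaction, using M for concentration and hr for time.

M·hr⁻¹

Step 1: For overall order n, rate = k × (concentration)^n.
Step 2: Rate has units M·hr⁻¹; concentration term has units M^0.
Step 3: k = rate / (concentration)^n, so units of k = M^(1-0)·hr⁻¹ = M·hr⁻¹.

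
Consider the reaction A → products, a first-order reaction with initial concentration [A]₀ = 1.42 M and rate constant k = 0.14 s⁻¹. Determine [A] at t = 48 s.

0.001713 M

Step 1: For a first-order reaction: [A] = [A]₀ × e^(-kt)
Step 2: [A] = 1.42 × e^(-0.14 × 48)
Step 3: [A] = 1.42 × e^(-6.72)
Step 4: [A] = 1.42 × 0.00120654 = 0.001713 M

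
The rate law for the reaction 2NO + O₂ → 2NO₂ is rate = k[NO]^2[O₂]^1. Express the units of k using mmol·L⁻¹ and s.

(mmol·L⁻¹)⁻²·s⁻¹

Step 1: Overall order = 2 + 1 = 3.
Step 2: rate has units mmol·L⁻¹·s⁻¹; [NO]^2[O₂]^1 has units (mmol·L⁻¹)^3.
Step 3: k = rate/([NO]^2[O₂]^1), so units of k = (mmol·L⁻¹)^(1-3)·s⁻¹ = (mmol·L⁻¹)⁻²·s⁻¹.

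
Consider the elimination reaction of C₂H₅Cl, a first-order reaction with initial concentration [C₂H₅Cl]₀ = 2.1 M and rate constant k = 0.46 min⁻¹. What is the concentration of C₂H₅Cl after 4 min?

0.3335 M

Step 1: For a first-order reaction: [C₂H₅Cl] = [C₂H₅Cl]₀ × e^(-kt)
Step 2: [C₂H₅Cl] = 2.1 × e^(-0.46 × 4)
Step 3: [C₂H₅Cl] = 2.1 × e^(-1.84)
Step 4: [C₂H₅Cl] = 2.1 × 0.158817 = 0.3335 M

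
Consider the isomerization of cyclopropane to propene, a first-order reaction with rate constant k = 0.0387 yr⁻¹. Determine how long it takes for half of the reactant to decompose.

17.91 yr

Step 1: For a first-order reaction, t₁/₂ = ln(2)/k
Step 2: t₁/₂ = ln(2)/0.0387
Step 3: t₁/₂ = 0.6931/0.0387 = 17.91 yr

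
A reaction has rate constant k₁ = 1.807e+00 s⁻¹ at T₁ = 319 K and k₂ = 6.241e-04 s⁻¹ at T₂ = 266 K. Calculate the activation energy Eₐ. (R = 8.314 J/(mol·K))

106.1 kJ/mol

Step 1: Use the two-temperature Arrhenius form: ln(k₂/k₁) = -Eₐ/R × (1/T₂ - 1/T₁)
Step 2: ln(k₂/k₁) = ln(6.241e-04/1.807e+00) = ln(0.000345379) = -7.97087
Step 3: 1/T₂ - 1/T₁ = 1/266 - 1/319 = 6.246023e-04 K⁻¹
Step 4: Eₐ = -R × ln(k₂/k₁) / (1/T₂ - 1/T₁) = -8.314 × -7.97087 / 6.246023e-04
Step 5: Eₐ = 1.0610e+05 J/mol = 106.1 kJ/mol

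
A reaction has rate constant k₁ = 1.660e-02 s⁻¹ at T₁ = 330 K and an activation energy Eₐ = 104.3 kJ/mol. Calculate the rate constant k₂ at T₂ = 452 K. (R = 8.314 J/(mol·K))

4.746e+02 s⁻¹

Step 1: Use the two-temperature Arrhenius form: ln(k₂/k₁) = -Eₐ/R × (1/T₂ - 1/T₁)
Step 2: Convert Eₐ to J/mol: 104.3 kJ/mol = 104300 J/mol
Step 3: 1/T₂ - 1/T₁ = 1/452 - 1/330 = -8.179136e-04 K⁻¹
Step 4: ln(k₂/k₁) = -104300/8.314 × -8.179136e-04 = 10.26081
Step 5: k₂ = k₁ × exp(10.26081) = 1.660e-02 × 2.85899e+04 = 4.746e+02 s⁻¹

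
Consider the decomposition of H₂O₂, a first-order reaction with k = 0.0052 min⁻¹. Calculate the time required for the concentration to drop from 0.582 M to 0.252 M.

161 min

Step 1: For first-order: t = ln([H₂O₂]₀/[H₂O₂])/k
Step 2: t = ln(0.582/0.252)/0.0052
Step 3: t = ln(2.31)/0.0052
Step 4: t = 0.837/0.0052 = 161 min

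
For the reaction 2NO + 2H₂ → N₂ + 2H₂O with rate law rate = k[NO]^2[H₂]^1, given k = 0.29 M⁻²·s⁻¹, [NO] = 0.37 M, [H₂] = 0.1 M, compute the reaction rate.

0.00397 M/s

Step 1: The rate law is rate = k[NO]^2[H₂]^1
Step 2: Substitute: rate = 0.29 × (0.37)^2 × (0.1)^1
Step 3: rate = 0.29 × 0.1369 × 0.1 = 0.0039701 M/s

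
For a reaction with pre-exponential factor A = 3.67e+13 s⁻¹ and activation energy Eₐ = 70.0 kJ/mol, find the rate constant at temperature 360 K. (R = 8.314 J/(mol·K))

2.56e+03 s⁻¹

Step 1: Use the Arrhenius equation: k = A × exp(-Eₐ/RT)
Step 2: Convert Eₐ to J/mol: 70.0 kJ/mol = 70000 J/mol
Step 3: Calculate the exponent: -Eₐ/(RT) = -70000/(8.314 × 360) = -23.38759
Step 4: k = 3.67e+13 × exp(-23.38759)
Step 5: k = 3.67e+13 × 6.96464e-11 = 2.5560e+03 s⁻¹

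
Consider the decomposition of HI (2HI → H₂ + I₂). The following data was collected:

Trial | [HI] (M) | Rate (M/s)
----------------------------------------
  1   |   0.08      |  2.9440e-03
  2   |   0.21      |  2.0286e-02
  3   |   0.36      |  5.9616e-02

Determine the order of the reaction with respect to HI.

second order (2)

Step 1: Compare trials to find order n where rate₂/rate₁ = ([HI]₂/[HI]₁)^n
Step 2: rate₂/rate₁ = 2.0286e-02/2.9440e-03 = 6.891
Step 3: [HI]₂/[HI]₁ = 0.21/0.08 = 2.625
Step 4: n = ln(6.891)/ln(2.625) = 2.00 ≈ 2
Step 5: The reaction is second order in HI.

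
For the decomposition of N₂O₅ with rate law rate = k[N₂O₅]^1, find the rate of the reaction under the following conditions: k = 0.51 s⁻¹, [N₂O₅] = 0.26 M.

0.1326 M/s

Step 1: Identify the rate law: rate = k[N₂O₅]^1
Step 2: Substitute values: rate = 0.51 × (0.26)^1
Step 3: Calculate: rate = 0.51 × 0.26 = 0.1326 M/s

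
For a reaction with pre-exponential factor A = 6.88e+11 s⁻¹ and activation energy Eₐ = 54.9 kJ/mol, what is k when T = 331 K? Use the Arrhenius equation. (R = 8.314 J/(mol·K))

1.49e+03 s⁻¹

Step 1: Use the Arrhenius equation: k = A × exp(-Eₐ/RT)
Step 2: Convert Eₐ to J/mol: 54.9 kJ/mol = 54900 J/mol
Step 3: Calculate the exponent: -Eₐ/(RT) = -54900/(8.314 × 331) = -19.94961
Step 4: k = 6.88e+11 × exp(-19.94961)
Step 5: k = 6.88e+11 × 2.16768e-09 = 1.4914e+03 s⁻¹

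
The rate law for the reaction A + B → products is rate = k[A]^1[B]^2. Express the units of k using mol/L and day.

(mol/L)⁻²·day⁻¹

Step 1: Overall order = 1 + 2 = 3.
Step 2: rate has units mol/L·day⁻¹; [A]^1[B]^2 has units (mol/L)^3.
Step 3: k = rate/([A]^1[B]^2), so units of k = (mol/L)^(1-3)·day⁻¹ = (mol/L)⁻²·day⁻¹.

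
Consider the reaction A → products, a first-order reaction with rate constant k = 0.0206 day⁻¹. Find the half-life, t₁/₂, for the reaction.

33.65 day

Step 1: For a first-order reaction, t₁/₂ = ln(2)/k
Step 2: t₁/₂ = ln(2)/0.0206
Step 3: t₁/₂ = 0.6931/0.0206 = 33.65 day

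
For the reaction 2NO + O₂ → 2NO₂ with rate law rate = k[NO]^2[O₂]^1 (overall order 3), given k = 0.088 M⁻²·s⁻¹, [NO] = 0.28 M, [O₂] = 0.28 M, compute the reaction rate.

0.001932 M/s

Step 1: The rate law is rate = k[NO]^2[O₂]^1, overall order = 2+1 = 3
Step 2: Substitute values: rate = 0.088 × (0.28)^2 × (0.28)^1
Step 3: rate = 0.088 × 0.0784 × 0.28 = 0.00193178 M/s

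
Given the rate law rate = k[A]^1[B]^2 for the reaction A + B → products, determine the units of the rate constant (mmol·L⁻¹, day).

(mmol·L⁻¹)⁻²·day⁻¹

Step 1: Overall order = 1 + 2 = 3.
Step 2: rate has units mmol·L⁻¹·day⁻¹; [A]^1[B]^2 has units (mmol·L⁻¹)^3.
Step 3: k = rate/([A]^1[B]^2), so units of k = (mmol·L⁻¹)^(1-3)·day⁻¹ = (mmol·L⁻¹)⁻²·day⁻¹.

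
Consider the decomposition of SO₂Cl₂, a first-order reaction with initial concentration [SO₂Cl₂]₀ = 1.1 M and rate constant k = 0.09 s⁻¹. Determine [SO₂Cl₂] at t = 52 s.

0.01021 M

Step 1: For a first-order reaction: [SO₂Cl₂] = [SO₂Cl₂]₀ × e^(-kt)
Step 2: [SO₂Cl₂] = 1.1 × e^(-0.09 × 52)
Step 3: [SO₂Cl₂] = 1.1 × e^(-4.68)
Step 4: [SO₂Cl₂] = 1.1 × 0.00927901 = 0.01021 M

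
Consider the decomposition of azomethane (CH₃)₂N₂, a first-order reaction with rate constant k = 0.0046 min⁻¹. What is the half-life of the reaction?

150.7 min

Step 1: For a first-order reaction, t₁/₂ = ln(2)/k
Step 2: t₁/₂ = ln(2)/0.0046
Step 3: t₁/₂ = 0.6931/0.0046 = 150.7 min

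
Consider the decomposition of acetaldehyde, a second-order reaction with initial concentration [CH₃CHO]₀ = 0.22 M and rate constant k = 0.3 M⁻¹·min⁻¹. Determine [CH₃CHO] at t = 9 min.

0.138 M

Step 1: For a second-order reaction: 1/[CH₃CHO] = 1/[CH₃CHO]₀ + kt
Step 2: 1/[CH₃CHO] = 1/0.22 + 0.3 × 9
Step 3: 1/[CH₃CHO] = 4.545 + 2.7 = 7.245
Step 4: [CH₃CHO] = 1/7.245 = 0.138 M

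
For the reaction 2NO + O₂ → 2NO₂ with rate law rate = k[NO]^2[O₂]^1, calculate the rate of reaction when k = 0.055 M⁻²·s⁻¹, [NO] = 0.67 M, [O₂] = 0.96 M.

0.0237 M/s

Step 1: The rate law is rate = k[NO]^2[O₂]^1
Step 2: Substitute: rate = 0.055 × (0.67)^2 × (0.96)^1
Step 3: rate = 0.055 × 0.4489 × 0.96 = 0.0237019 M/s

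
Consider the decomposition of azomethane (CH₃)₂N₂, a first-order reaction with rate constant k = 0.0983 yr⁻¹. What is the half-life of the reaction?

7.051 yr

Step 1: For a first-order reaction, t₁/₂ = ln(2)/k
Step 2: t₁/₂ = ln(2)/0.0983
Step 3: t₁/₂ = 0.6931/0.0983 = 7.051 yr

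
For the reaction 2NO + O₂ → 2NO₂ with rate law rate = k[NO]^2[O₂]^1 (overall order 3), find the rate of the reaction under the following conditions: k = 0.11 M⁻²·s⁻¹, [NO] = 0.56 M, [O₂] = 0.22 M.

0.007589 M/s

Step 1: The rate law is rate = k[NO]^2[O₂]^1, overall order = 2+1 = 3
Step 2: Substitute values: rate = 0.11 × (0.56)^2 × (0.22)^1
Step 3: rate = 0.11 × 0.3136 × 0.22 = 0.00758912 M/s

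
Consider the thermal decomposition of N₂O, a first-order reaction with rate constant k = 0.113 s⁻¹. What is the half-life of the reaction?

6.134 s

Step 1: For a first-order reaction, t₁/₂ = ln(2)/k
Step 2: t₁/₂ = ln(2)/0.113
Step 3: t₁/₂ = 0.6931/0.113 = 6.134 s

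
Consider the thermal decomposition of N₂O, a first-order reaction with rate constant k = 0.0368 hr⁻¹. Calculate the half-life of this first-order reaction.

18.84 hr

Step 1: For a first-order reaction, t₁/₂ = ln(2)/k
Step 2: t₁/₂ = ln(2)/0.0368
Step 3: t₁/₂ = 0.6931/0.0368 = 18.84 hr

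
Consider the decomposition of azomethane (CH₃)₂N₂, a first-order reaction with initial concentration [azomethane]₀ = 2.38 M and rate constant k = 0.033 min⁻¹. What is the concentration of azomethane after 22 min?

1.152 M

Step 1: For a first-order reaction: [azomethane] = [azomethane]₀ × e^(-kt)
Step 2: [azomethane] = 2.38 × e^(-0.033 × 22)
Step 3: [azomethane] = 2.38 × e^(-0.726)
Step 4: [azomethane] = 2.38 × 0.48384 = 1.152 M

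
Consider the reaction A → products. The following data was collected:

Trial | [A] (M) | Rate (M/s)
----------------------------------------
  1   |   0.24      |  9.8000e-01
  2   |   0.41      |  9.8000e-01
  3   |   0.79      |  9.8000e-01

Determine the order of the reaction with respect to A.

zeroth order (0)

Step 1: Compare trials - when concentration changes, rate stays constant.
Step 2: rate₂/rate₁ = 9.8000e-01/9.8000e-01 = 1
Step 3: [A]₂/[A]₁ = 0.41/0.24 = 1.708
Step 4: Since rate ratio ≈ (conc ratio)^0, the reaction is zeroth order.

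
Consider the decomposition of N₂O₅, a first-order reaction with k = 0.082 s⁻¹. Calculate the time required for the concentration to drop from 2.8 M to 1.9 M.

4.729 s

Step 1: For first-order: t = ln([N₂O₅]₀/[N₂O₅])/k
Step 2: t = ln(2.8/1.9)/0.082
Step 3: t = ln(1.474)/0.082
Step 4: t = 0.3878/0.082 = 4.729 s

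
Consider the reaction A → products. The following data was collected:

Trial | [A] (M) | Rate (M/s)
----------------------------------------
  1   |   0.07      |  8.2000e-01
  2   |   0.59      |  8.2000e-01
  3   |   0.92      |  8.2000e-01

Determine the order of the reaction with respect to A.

zeroth order (0)

Step 1: Compare trials - when concentration changes, rate stays constant.
Step 2: rate₂/rate₁ = 8.2000e-01/8.2000e-01 = 1
Step 3: [A]₂/[A]₁ = 0.59/0.07 = 8.429
Step 4: Since rate ratio ≈ (conc ratio)^0, the reaction is zeroth order.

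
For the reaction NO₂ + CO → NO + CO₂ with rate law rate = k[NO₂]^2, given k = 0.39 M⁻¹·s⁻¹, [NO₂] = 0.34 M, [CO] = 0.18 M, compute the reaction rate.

0.04508 M/s

Step 1: The rate law is rate = k[NO₂]^2
Step 2: Note that the rate does not depend on [CO] (zero order in CO).
Step 3: rate = 0.39 × (0.34)^2 = 0.045084 M/s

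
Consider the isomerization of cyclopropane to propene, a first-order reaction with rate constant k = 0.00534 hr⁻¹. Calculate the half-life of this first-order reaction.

129.8 hr

Step 1: For a first-order reaction, t₁/₂ = ln(2)/k
Step 2: t₁/₂ = ln(2)/0.00534
Step 3: t₁/₂ = 0.6931/0.00534 = 129.8 hr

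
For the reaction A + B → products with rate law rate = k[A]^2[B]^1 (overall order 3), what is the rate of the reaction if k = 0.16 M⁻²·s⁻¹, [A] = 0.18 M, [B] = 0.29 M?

0.001503 M/s

Step 1: The rate law is rate = k[A]^2[B]^1, overall order = 2+1 = 3
Step 2: Substitute values: rate = 0.16 × (0.18)^2 × (0.29)^1
Step 3: rate = 0.16 × 0.0324 × 0.29 = 0.00150336 M/s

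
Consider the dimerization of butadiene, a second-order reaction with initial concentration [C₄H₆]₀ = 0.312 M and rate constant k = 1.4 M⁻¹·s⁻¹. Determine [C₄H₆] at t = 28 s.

0.02358 M

Step 1: For a second-order reaction: 1/[C₄H₆] = 1/[C₄H₆]₀ + kt
Step 2: 1/[C₄H₆] = 1/0.312 + 1.4 × 28
Step 3: 1/[C₄H₆] = 3.205 + 39.2 = 42.41
Step 4: [C₄H₆] = 1/42.41 = 0.02358 M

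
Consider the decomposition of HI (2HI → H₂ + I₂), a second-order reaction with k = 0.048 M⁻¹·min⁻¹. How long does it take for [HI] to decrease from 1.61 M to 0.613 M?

21.05 min

Step 1: For second-order: t = (1/[HI] - 1/[HI]₀)/k
Step 2: t = (1/0.613 - 1/1.61)/0.048
Step 3: t = (1.631 - 0.6211)/0.048
Step 4: t = 1.01/0.048 = 21.05 min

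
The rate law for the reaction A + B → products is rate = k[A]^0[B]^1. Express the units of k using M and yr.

yr⁻¹

Step 1: Overall order = 0 + 1 = 1.
Step 2: rate has units M·yr⁻¹; [A]^0[B]^1 has units M^1.
Step 3: k = rate/([A]^0[B]^1), so units of k = M^(1-1)·yr⁻¹ = yr⁻¹.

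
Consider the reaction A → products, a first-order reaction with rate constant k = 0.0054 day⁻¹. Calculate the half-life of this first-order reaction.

128.4 day

Step 1: For a first-order reaction, t₁/₂ = ln(2)/k
Step 2: t₁/₂ = ln(2)/0.0054
Step 3: t₁/₂ = 0.6931/0.0054 = 128.4 day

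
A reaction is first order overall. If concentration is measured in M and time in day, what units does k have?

day⁻¹

Step 1: For overall order n, rate = k × (concentration)^n.
Step 2: Rate has units M·day⁻¹; concentration term has units M^1.
Step 3: k = rate / (concentration)^n, so units of k = M^(1-1)·day⁻¹ = day⁻¹.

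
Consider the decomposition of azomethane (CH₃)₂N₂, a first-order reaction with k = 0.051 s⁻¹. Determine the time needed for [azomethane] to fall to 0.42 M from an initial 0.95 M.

16 s

Step 1: For first-order: t = ln([azomethane]₀/[azomethane])/k
Step 2: t = ln(0.95/0.42)/0.051
Step 3: t = ln(2.262)/0.051
Step 4: t = 0.8162/0.051 = 16 s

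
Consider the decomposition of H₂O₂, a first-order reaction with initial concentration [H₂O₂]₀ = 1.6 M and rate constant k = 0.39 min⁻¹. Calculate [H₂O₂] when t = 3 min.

0.4966 M

Step 1: For a first-order reaction: [H₂O₂] = [H₂O₂]₀ × e^(-kt)
Step 2: [H₂O₂] = 1.6 × e^(-0.39 × 3)
Step 3: [H₂O₂] = 1.6 × e^(-1.17)
Step 4: [H₂O₂] = 1.6 × 0.310367 = 0.4966 M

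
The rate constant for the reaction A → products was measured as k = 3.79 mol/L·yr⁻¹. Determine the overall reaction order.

zeroth order (0)

Step 1: The units of k for an nth-order reaction are (concentration)^(1-n)·(time)⁻¹.
Step 2: Here k has units mol/L·yr⁻¹, so the concentration exponent is 1.
Step 3: 1 - n = 1 ⇒ n = 0. The reaction is zeroth order.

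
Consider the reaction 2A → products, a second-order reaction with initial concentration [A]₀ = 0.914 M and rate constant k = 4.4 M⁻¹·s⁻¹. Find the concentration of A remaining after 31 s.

0.007273 M

Step 1: For a second-order reaction: 1/[A] = 1/[A]₀ + kt
Step 2: 1/[A] = 1/0.914 + 4.4 × 31
Step 3: 1/[A] = 1.094 + 136.4 = 137.5
Step 4: [A] = 1/137.5 = 0.007273 M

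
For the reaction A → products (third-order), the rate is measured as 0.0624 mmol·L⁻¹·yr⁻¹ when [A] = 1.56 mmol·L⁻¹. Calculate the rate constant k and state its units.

0.01644 (mmol·L⁻¹)⁻²·yr⁻¹

Step 1: rate = k[A]^3, so k = rate / [A]^3.
Step 2: k = 0.0624 / (1.56)^3 = 0.0624 / 3.796.
Step 3: k = 0.01644 (mmol·L⁻¹)⁻²·yr⁻¹.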